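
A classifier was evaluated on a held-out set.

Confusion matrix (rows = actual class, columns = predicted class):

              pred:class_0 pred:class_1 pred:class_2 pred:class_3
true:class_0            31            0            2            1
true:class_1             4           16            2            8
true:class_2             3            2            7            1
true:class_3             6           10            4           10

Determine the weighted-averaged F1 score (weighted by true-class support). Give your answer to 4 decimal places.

0.5802

Per-class F1 score (2·TP/(2·TP+FP+FN)):
  class_0: TP=31, FP=4+3+6=13, FN=0+2+1=3 → 62/78 = 0.79487
  class_1: TP=16, FP=0+2+10=12, FN=4+2+8=14 → 32/58 = 0.55172
  class_2: TP=7, FP=2+2+4=8, FN=3+2+1=6 → 14/28 = 0.50000
  class_3: TP=10, FP=1+8+1=10, FN=6+10+4=20 → 20/50 = 0.40000
Weighted-F1 score = Σ (supportᵢ/N)·F1 scoreᵢ with N=107: (34/107)·0.79487 + (30/107)·0.55172 + (13/107)·0.50000 + (30/107)·0.40000 = 0.5802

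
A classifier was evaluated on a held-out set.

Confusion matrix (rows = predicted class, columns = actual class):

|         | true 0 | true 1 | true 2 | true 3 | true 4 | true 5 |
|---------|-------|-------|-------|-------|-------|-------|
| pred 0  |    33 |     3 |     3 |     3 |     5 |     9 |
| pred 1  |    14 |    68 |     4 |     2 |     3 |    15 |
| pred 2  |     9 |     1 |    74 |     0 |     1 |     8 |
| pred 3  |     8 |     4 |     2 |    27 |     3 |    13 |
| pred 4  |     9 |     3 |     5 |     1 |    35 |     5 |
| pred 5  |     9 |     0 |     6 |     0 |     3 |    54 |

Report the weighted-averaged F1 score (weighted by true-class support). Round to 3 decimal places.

0.651

Per-class F1 score (2·TP/(2·TP+FP+FN)):
  0: TP=33, FP=3+3+3+5+9=23, FN=14+9+8+9+9=49 → 66/138 = 0.4783
  1: TP=68, FP=14+4+2+3+15=38, FN=3+1+4+3+0=11 → 136/185 = 0.7351
  2: TP=74, FP=9+1+0+1+8=19, FN=3+4+2+5+6=20 → 148/187 = 0.7914
  3: TP=27, FP=8+4+2+3+13=30, FN=3+2+0+1+0=6 → 54/90 = 0.6000
  4: TP=35, FP=9+3+5+1+5=23, FN=5+3+1+3+3=15 → 70/108 = 0.6481
  5: TP=54, FP=9+0+6+0+3=18, FN=9+15+8+13+5=50 → 108/176 = 0.6136
Weighted-F1 score = Σ (supportᵢ/N)·F1 scoreᵢ with N=442: (82/442)·0.4783 + (79/442)·0.7351 + (94/442)·0.7914 + (33/442)·0.6000 + (50/442)·0.6481 + (104/442)·0.6136 = 0.651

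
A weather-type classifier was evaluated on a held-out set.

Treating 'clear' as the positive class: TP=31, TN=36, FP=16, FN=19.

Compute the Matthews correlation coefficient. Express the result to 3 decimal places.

0.313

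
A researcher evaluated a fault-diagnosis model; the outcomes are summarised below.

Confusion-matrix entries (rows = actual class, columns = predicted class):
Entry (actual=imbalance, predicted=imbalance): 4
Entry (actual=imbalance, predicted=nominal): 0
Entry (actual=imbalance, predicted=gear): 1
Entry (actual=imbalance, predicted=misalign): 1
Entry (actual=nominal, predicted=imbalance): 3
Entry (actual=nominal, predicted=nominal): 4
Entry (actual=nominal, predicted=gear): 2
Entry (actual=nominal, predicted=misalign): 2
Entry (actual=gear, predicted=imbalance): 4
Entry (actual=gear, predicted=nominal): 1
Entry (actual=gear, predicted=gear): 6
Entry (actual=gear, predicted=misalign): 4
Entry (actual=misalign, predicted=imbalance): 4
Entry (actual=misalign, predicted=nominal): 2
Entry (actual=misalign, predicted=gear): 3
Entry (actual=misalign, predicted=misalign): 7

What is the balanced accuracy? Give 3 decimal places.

Balanced accuracy = mean of per-class recall.
  imbalance: recall = 4/6 = 0.6667
  nominal: recall = 4/11 = 0.3636
  gear: recall = 6/15 = 0.4000
  misalign: recall = 7/16 = 0.4375
Mean = (0.6667 + 0.3636 + 0.4000 + 0.4375) / 4 = 0.467

0.467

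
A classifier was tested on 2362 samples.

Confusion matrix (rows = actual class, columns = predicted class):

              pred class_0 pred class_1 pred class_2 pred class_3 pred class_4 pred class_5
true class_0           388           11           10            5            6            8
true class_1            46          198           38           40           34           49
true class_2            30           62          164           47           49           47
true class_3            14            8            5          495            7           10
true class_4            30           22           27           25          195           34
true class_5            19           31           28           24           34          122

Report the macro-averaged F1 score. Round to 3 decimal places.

0.623

Per-class F1 score (2·TP/(2·TP+FP+FN)):
  class_0: TP=388, FP=46+30+14+30+19=139, FN=11+10+5+6+8=40 → 776/955 = 0.8126
  class_1: TP=198, FP=11+62+8+22+31=134, FN=46+38+40+34+49=207 → 396/737 = 0.5373
  class_2: TP=164, FP=10+38+5+27+28=108, FN=30+62+47+49+47=235 → 328/671 = 0.4888
  class_3: TP=495, FP=5+40+47+25+24=141, FN=14+8+5+7+10=44 → 990/1175 = 0.8426
  class_4: TP=195, FP=6+34+49+7+34=130, FN=30+22+27+25+34=138 → 390/658 = 0.5927
  class_5: TP=122, FP=8+49+47+10+34=148, FN=19+31+28+24+34=136 → 244/528 = 0.4621
Macro-F1 score = mean = (0.8126 + 0.5373 + 0.4888 + 0.8426 + 0.5927 + 0.4621) / 6 = 0.623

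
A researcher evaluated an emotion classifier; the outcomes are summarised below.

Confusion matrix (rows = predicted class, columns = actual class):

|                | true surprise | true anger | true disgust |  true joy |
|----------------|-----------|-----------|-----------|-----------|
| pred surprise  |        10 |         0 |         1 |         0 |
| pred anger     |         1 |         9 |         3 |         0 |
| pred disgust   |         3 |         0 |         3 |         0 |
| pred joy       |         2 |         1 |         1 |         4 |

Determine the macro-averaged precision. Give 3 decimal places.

Per-class precision (TP/(TP+FP)):
  surprise: TP=10, FP=0+1+0=1 → 10/11 = 0.9091
  anger: TP=9, FP=1+3+0=4 → 9/13 = 0.6923
  disgust: TP=3, FP=3+0+0=3 → 3/6 = 0.5000
  joy: TP=4, FP=2+1+1=4 → 4/8 = 0.5000
Macro-precision = mean = (0.9091 + 0.6923 + 0.5000 + 0.5000) / 4 = 0.650

0.650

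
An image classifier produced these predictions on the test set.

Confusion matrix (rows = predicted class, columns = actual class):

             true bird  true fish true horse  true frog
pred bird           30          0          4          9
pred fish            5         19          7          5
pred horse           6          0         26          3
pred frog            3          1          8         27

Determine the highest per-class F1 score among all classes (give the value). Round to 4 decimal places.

Per-class F1 score (2·TP/(2·TP+FP+FN)):
  bird: TP=30, FP=0+4+9=13, FN=5+6+3=14 → 60/87 = 0.68966
  fish: TP=19, FP=5+7+5=17, FN=0+0+1=1 → 38/56 = 0.67857
  horse: TP=26, FP=6+0+3=9, FN=4+7+8=19 → 52/80 = 0.65000
  frog: TP=27, FP=3+1+8=12, FN=9+5+3=17 → 54/83 = 0.65060
Highest is class 'bird' with F1 score = 0.6897.

0.6897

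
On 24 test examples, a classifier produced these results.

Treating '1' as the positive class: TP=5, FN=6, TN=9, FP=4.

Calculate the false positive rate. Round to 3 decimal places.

FPR = FP/(FP+TN) = 4/(4+9) = 0.308

0.308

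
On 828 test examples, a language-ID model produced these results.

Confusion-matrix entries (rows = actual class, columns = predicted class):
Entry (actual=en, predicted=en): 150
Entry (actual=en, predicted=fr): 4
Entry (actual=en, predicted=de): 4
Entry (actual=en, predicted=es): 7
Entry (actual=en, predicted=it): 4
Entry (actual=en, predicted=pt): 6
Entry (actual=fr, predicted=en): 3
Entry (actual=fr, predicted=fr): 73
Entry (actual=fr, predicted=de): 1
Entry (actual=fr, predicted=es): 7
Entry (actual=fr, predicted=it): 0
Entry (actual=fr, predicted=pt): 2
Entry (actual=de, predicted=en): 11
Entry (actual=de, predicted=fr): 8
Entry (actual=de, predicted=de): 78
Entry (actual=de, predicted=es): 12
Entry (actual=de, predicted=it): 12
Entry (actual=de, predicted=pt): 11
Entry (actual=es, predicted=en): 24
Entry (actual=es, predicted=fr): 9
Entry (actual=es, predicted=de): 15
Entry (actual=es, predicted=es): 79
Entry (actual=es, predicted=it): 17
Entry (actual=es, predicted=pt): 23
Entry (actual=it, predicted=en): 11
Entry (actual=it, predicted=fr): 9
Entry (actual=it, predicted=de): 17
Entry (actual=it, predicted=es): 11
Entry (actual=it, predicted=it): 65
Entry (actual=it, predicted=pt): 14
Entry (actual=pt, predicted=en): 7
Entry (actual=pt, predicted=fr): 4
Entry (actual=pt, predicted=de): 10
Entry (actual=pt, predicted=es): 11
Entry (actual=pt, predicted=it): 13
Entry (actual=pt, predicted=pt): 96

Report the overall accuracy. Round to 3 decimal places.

0.653

Accuracy = trace / total = (150+73+78+79+65+96=541) / 828 = 541/828 = 0.653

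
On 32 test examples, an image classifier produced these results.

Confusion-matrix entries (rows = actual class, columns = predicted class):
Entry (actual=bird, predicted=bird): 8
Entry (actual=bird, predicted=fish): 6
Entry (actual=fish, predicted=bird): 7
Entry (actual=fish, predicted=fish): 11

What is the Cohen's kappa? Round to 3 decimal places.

Observed agreement pₒ = trace/N = 19/32 = 0.5938
Expected agreement pₑ = Σ (rowᵢ·colᵢ)/N² = (14·15 + 18·17)/32² = 0.5039
κ = (pₒ − pₑ)/(1 − pₑ) = (0.5938 − 0.5039)/(1 − 0.5039) = 0.181

0.181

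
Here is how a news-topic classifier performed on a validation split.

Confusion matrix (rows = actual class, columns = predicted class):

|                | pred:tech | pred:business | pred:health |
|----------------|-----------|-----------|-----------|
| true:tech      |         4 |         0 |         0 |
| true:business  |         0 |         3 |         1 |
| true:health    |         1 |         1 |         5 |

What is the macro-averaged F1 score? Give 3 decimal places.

0.803

Per-class F1 score (2·TP/(2·TP+FP+FN)):
  tech: TP=4, FP=0+1=1, FN=0+0=0 → 8/9 = 0.8889
  business: TP=3, FP=0+1=1, FN=0+1=1 → 6/8 = 0.7500
  health: TP=5, FP=0+1=1, FN=1+1=2 → 10/13 = 0.7692
Macro-F1 score = mean = (0.8889 + 0.7500 + 0.7692) / 3 = 0.803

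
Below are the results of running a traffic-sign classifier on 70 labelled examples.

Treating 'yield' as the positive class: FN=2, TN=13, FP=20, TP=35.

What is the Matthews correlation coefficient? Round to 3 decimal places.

MCC = (TP·TN − FP·FN) / √((TP+FP)(TP+FN)(TN+FP)(TN+FN))
Numerator = 35·13 − 20·2 = 415
Denominator = √(55·37·33·15) = √1007325 = 1003.6558
MCC = 415 / 1003.6558 = 0.413

0.413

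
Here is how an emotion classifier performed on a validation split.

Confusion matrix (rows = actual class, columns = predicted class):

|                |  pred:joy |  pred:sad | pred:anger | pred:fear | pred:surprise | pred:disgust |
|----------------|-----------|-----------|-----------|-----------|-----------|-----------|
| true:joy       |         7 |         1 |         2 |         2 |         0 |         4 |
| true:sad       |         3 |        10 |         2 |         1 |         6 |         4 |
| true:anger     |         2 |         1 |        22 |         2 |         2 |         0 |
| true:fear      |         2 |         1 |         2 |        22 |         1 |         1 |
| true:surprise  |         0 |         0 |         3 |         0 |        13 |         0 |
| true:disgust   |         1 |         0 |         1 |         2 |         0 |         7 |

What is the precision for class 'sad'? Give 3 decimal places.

0.769

Take TP from the diagonal, FP from the rest of the 'sad' prediction marginal, FN from the rest of the 'sad' actual marginal.
precision = TP/(TP+FP).
sad: TP=10, FP=1+1+1+0+0=3 → 10/13 = 0.7692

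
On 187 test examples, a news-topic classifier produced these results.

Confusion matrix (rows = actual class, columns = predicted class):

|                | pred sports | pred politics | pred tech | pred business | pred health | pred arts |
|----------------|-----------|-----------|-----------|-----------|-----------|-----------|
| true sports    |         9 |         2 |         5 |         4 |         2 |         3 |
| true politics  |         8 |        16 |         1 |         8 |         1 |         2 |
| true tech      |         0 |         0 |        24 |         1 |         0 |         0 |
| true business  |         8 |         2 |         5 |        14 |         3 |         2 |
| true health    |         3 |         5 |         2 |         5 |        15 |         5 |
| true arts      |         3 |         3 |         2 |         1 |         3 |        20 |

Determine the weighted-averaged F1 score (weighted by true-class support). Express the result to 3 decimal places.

0.518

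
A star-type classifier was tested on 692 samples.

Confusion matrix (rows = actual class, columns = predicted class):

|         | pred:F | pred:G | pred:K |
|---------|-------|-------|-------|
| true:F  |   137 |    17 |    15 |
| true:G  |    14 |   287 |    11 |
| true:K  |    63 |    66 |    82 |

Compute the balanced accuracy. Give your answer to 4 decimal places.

Balanced accuracy = mean of per-class recall.
  F: recall = 137/169 = 0.81065
  G: recall = 287/312 = 0.91987
  K: recall = 82/211 = 0.38863
Mean = (0.81065 + 0.91987 + 0.38863) / 3 = 0.7064

0.7064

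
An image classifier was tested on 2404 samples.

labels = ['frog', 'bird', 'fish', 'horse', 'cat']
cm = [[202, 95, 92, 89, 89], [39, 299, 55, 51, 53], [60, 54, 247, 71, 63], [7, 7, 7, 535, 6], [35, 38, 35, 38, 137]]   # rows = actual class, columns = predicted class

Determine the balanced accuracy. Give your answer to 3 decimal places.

0.579

Balanced accuracy = mean of per-class recall.
  frog: recall = 202/567 = 0.3563
  bird: recall = 299/497 = 0.6016
  fish: recall = 247/495 = 0.4990
  horse: recall = 535/562 = 0.9520
  cat: recall = 137/283 = 0.4841
Mean = (0.3563 + 0.6016 + 0.4990 + 0.9520 + 0.4841) / 5 = 0.579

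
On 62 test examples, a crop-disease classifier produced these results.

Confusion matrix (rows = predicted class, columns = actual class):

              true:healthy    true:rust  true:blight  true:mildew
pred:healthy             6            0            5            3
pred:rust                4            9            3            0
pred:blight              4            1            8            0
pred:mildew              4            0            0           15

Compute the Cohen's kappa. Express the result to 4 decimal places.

Observed agreement pₒ = trace/N = 38/62 = 0.61290
Expected agreement pₑ = Σ (rowᵢ·colᵢ)/N² = (18·14 + 10·16 + 16·13 + 18·19)/62² = 0.25026
κ = (pₒ − pₑ)/(1 − pₑ) = (0.61290 − 0.25026)/(1 − 0.25026) = 0.4837

0.4837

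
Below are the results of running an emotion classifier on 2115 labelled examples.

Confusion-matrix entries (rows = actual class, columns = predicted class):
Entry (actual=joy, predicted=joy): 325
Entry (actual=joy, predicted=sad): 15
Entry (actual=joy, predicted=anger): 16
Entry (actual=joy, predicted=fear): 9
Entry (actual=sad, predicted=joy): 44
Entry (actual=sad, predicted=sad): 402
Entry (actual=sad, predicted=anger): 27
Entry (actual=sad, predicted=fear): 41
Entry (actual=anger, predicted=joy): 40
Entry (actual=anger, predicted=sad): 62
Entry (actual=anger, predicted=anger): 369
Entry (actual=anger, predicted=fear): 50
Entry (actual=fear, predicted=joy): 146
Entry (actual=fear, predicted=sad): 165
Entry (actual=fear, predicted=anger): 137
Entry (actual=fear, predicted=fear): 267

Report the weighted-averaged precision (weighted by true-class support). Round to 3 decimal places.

0.664

Per-class precision (TP/(TP+FP)):
  joy: TP=325, FP=44+40+146=230 → 325/555 = 0.5856
  sad: TP=402, FP=15+62+165=242 → 402/644 = 0.6242
  anger: TP=369, FP=16+27+137=180 → 369/549 = 0.6721
  fear: TP=267, FP=9+41+50=100 → 267/367 = 0.7275
Weighted-precision = Σ (supportᵢ/N)·precisionᵢ with N=2115: (365/2115)·0.5856 + (514/2115)·0.6242 + (521/2115)·0.6721 + (715/2115)·0.7275 = 0.664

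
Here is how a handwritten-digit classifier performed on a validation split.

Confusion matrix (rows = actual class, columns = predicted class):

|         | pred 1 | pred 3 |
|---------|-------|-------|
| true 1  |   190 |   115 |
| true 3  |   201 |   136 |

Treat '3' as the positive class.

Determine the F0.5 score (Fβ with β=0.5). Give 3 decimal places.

0.507

Fβ = (1+β²)·TP / ((1+β²)·TP + β²·FN + FP), with β²=1/4
= 1.25·136 / (1.25·136 + 0.25·201 + 115) = 0.507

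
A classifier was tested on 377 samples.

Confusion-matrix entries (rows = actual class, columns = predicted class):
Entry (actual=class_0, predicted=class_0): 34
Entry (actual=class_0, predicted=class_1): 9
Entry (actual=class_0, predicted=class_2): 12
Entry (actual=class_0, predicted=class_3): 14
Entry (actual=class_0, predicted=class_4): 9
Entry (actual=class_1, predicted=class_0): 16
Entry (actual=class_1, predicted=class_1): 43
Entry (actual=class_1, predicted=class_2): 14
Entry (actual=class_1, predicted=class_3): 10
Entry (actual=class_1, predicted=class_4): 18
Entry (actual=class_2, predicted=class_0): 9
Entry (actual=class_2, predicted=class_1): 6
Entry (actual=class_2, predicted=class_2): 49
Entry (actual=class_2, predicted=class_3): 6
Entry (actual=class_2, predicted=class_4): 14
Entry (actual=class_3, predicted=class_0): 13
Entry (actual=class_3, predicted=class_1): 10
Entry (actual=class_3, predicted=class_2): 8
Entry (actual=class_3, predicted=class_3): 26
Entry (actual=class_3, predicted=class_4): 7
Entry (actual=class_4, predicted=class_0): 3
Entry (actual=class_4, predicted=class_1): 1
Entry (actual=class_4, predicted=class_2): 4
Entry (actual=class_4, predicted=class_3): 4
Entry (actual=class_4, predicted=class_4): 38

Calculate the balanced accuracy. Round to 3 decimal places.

Balanced accuracy = mean of per-class recall.
  class_0: recall = 34/78 = 0.4359
  class_1: recall = 43/101 = 0.4257
  class_2: recall = 49/84 = 0.5833
  class_3: recall = 26/64 = 0.4063
  class_4: recall = 38/50 = 0.7600
Mean = (0.4359 + 0.4257 + 0.5833 + 0.4063 + 0.7600) / 5 = 0.522

0.522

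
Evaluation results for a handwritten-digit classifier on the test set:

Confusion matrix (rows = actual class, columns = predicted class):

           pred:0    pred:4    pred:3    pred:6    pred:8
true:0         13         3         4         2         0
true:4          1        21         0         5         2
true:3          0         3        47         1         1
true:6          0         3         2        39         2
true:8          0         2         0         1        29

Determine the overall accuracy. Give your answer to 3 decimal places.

0.823

Accuracy = trace / total = (13+21+47+39+29=149) / 181 = 149/181 = 0.823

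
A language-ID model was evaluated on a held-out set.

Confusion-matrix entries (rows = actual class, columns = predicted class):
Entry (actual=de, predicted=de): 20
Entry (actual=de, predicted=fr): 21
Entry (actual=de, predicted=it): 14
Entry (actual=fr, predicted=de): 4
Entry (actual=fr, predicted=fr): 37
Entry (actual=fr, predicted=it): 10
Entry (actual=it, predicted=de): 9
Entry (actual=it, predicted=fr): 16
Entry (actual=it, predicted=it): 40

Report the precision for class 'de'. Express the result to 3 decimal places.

precision = TP/(TP+FP).
de: TP=20, FP=4+9=13 → 20/33 = 0.6061

0.606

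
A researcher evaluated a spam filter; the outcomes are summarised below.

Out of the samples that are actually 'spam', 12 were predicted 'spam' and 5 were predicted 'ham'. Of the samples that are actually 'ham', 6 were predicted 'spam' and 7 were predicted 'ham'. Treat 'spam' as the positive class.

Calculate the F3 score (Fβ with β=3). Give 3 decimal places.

Fβ = (1+β²)·TP / ((1+β²)·TP + β²·FN + FP), with β²=9
= 10·12 / (10·12 + 9·5 + 6) = 0.702

0.702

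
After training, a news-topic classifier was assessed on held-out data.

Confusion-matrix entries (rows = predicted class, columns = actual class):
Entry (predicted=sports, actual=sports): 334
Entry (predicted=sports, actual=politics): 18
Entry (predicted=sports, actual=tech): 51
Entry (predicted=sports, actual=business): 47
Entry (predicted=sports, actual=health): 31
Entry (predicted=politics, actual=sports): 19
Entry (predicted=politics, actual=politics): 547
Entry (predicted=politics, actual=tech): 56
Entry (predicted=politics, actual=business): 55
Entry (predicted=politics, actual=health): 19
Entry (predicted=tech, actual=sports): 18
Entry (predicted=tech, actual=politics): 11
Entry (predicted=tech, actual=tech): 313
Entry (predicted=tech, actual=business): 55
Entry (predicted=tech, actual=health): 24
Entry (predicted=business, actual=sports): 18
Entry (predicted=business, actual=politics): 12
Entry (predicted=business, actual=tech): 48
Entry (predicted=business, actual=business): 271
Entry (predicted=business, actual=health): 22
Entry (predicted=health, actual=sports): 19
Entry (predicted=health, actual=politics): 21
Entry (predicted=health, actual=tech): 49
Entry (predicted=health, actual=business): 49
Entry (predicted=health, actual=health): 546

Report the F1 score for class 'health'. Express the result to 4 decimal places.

0.8235

Take TP from the diagonal, FP from the rest of the 'health' prediction marginal, FN from the rest of the 'health' actual marginal.
F1 score = 2·TP/(2·TP+FP+FN).
health: TP=546, FP=19+21+49+49=138, FN=31+19+24+22=96 → 1092/1326 = 0.82353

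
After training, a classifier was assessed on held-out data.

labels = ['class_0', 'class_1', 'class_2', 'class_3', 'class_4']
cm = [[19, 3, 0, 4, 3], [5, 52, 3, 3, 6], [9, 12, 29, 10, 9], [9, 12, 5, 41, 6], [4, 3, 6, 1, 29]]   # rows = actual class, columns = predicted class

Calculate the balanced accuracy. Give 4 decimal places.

0.6130

Balanced accuracy = mean of per-class recall.
  class_0: recall = 19/29 = 0.65517
  class_1: recall = 52/69 = 0.75362
  class_2: recall = 29/69 = 0.42029
  class_3: recall = 41/73 = 0.56164
  class_4: recall = 29/43 = 0.67442
Mean = (0.65517 + 0.75362 + 0.42029 + 0.56164 + 0.67442) / 5 = 0.6130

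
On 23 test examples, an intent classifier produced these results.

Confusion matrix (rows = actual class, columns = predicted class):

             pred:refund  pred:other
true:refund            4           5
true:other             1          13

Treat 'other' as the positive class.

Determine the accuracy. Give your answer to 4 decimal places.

0.7391

Accuracy = (TP+TN)/N = (13+4)/23 = 0.7391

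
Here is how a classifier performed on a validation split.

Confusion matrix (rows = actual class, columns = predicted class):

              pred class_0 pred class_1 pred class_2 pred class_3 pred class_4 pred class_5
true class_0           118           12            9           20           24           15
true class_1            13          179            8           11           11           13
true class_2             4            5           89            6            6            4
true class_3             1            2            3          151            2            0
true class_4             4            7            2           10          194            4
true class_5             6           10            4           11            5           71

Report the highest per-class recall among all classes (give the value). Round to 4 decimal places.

0.9497

Per-class recall (TP/(TP+FN)):
  class_0: TP=118, FN=12+9+20+24+15=80 → 118/198 = 0.59596
  class_1: TP=179, FN=13+8+11+11+13=56 → 179/235 = 0.76170
  class_2: TP=89, FN=4+5+6+6+4=25 → 89/114 = 0.78070
  class_3: TP=151, FN=1+2+3+2+0=8 → 151/159 = 0.94969
  class_4: TP=194, FN=4+7+2+10+4=27 → 194/221 = 0.87783
  class_5: TP=71, FN=6+10+4+11+5=36 → 71/107 = 0.66355
Highest is class 'class_3' with recall = 0.9497.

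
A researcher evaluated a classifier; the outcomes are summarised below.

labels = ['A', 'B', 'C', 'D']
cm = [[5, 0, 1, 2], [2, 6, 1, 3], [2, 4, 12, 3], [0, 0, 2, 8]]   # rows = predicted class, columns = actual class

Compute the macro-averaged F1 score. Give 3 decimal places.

Per-class F1 score (2·TP/(2·TP+FP+FN)):
  A: TP=5, FP=0+1+2=3, FN=2+2+0=4 → 10/17 = 0.5882
  B: TP=6, FP=2+1+3=6, FN=0+4+0=4 → 12/22 = 0.5455
  C: TP=12, FP=2+4+3=9, FN=1+1+2=4 → 24/37 = 0.6486
  D: TP=8, FP=0+0+2=2, FN=2+3+3=8 → 16/26 = 0.6154
Macro-F1 score = mean = (0.5882 + 0.5455 + 0.6486 + 0.6154) / 4 = 0.599

0.599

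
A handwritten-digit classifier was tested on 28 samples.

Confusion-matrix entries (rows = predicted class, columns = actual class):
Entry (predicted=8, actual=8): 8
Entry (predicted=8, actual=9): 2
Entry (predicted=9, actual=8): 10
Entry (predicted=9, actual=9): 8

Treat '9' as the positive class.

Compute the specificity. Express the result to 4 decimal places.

Specificity = TN/(TN+FP) = 8/(8+10) = 0.4444

0.4444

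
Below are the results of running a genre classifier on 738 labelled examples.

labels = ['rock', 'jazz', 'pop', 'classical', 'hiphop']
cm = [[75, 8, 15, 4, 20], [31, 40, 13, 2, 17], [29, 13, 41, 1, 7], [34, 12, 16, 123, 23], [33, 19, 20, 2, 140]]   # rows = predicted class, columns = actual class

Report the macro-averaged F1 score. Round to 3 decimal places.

0.536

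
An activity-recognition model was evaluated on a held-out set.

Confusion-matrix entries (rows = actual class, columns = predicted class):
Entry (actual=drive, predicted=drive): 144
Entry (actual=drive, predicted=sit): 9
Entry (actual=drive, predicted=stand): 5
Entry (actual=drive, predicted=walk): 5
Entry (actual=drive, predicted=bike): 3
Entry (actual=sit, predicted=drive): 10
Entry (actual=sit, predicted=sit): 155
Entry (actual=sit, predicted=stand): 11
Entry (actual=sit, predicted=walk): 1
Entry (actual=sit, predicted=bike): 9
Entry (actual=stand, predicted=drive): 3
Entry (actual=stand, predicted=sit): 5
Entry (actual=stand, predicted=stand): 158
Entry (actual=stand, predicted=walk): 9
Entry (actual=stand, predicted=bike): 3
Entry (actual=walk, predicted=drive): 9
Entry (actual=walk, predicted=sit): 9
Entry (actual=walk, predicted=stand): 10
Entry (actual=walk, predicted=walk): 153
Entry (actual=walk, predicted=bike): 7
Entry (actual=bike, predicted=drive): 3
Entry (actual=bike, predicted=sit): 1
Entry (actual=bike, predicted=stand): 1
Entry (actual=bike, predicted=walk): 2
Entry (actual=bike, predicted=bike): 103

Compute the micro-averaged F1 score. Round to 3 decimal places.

0.861

Micro-averaging pools counts across classes: ΣTP=713, ΣFP=115, ΣFN=115.
Micro-F1 score = 2·TP/(2·TP+FP+FN) on pooled counts = 0.861 (equals overall accuracy in single-label multiclass).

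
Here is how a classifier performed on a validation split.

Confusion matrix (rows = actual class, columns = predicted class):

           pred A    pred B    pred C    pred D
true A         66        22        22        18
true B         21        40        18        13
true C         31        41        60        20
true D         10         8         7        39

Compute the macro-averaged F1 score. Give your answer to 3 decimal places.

0.470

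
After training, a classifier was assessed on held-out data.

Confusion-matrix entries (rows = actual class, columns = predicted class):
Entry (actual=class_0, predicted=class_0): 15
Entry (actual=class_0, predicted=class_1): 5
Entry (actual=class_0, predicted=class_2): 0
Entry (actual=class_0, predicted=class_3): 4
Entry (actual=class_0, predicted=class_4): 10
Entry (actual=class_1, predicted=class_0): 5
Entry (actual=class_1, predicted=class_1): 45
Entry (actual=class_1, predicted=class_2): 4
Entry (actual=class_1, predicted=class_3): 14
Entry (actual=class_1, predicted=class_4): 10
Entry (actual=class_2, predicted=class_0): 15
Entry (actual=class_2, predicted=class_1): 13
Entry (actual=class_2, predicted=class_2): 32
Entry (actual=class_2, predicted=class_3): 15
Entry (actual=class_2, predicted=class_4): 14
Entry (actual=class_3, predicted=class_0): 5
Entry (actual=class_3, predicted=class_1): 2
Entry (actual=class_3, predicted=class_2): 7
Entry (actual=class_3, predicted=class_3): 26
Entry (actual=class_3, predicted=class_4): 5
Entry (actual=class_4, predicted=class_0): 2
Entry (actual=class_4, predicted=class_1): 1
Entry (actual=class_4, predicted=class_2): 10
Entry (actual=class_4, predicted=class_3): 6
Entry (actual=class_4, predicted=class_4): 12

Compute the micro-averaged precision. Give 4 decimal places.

0.4693

Micro-averaging pools counts across classes: ΣTP=130, ΣFP=147, ΣFN=147.
Micro-precision = TP/(TP+FP) on pooled counts = 0.4693 (equals overall accuracy in single-label multiclass).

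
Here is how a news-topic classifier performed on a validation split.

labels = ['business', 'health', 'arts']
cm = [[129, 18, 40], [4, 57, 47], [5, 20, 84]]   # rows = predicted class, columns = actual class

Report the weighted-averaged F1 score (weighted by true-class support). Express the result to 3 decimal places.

0.657

Per-class F1 score (2·TP/(2·TP+FP+FN)):
  business: TP=129, FP=18+40=58, FN=4+5=9 → 258/325 = 0.7938
  health: TP=57, FP=4+47=51, FN=18+20=38 → 114/203 = 0.5616
  arts: TP=84, FP=5+20=25, FN=40+47=87 → 168/280 = 0.6000
Weighted-F1 score = Σ (supportᵢ/N)·F1 scoreᵢ with N=404: (138/404)·0.7938 + (95/404)·0.5616 + (171/404)·0.6000 = 0.657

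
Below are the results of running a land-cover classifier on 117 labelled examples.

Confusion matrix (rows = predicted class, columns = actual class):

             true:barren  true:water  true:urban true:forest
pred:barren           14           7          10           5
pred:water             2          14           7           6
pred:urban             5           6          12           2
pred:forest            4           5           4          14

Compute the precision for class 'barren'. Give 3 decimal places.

0.389

precision = TP/(TP+FP).
barren: TP=14, FP=7+10+5=22 → 14/36 = 0.3889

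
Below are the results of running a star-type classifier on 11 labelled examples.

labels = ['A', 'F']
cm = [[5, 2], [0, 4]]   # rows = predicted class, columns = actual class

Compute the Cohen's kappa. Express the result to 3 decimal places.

0.645

Observed agreement pₒ = trace/N = 9/11 = 0.8182
Expected agreement pₑ = Σ (rowᵢ·colᵢ)/N² = (5·7 + 6·4)/11² = 0.4876
κ = (pₒ − pₑ)/(1 − pₑ) = (0.8182 − 0.4876)/(1 − 0.4876) = 0.645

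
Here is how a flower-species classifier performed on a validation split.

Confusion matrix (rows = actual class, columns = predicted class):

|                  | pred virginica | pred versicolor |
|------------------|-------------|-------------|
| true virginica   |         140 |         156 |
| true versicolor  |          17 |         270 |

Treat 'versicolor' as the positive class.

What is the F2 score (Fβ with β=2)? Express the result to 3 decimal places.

0.858

Fβ = (1+β²)·TP / ((1+β²)·TP + β²·FN + FP), with β²=4
= 5·270 / (5·270 + 4·17 + 156) = 0.858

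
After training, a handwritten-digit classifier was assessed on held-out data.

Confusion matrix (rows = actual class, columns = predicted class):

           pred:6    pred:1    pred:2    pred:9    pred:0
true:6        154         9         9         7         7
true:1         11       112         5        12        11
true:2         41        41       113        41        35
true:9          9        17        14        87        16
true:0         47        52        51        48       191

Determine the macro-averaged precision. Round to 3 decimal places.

Per-class precision (TP/(TP+FP)):
  6: TP=154, FP=11+41+9+47=108 → 154/262 = 0.5878
  1: TP=112, FP=9+41+17+52=119 → 112/231 = 0.4848
  2: TP=113, FP=9+5+14+51=79 → 113/192 = 0.5885
  9: TP=87, FP=7+12+41+48=108 → 87/195 = 0.4462
  0: TP=191, FP=7+11+35+16=69 → 191/260 = 0.7346
Macro-precision = mean = (0.5878 + 0.4848 + 0.5885 + 0.4462 + 0.7346) / 5 = 0.568

0.568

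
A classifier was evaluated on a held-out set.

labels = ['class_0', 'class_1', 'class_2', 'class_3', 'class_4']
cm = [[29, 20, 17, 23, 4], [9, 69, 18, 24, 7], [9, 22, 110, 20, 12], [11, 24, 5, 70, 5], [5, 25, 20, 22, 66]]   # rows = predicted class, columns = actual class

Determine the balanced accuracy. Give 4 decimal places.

0.5362

Balanced accuracy = mean of per-class recall.
  class_0: recall = 29/63 = 0.46032
  class_1: recall = 69/160 = 0.43125
  class_2: recall = 110/170 = 0.64706
  class_3: recall = 70/159 = 0.44025
  class_4: recall = 66/94 = 0.70213
Mean = (0.46032 + 0.43125 + 0.64706 + 0.44025 + 0.70213) / 5 = 0.5362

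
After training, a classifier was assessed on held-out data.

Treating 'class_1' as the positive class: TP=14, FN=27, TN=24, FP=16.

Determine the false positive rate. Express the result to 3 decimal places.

FPR = FP/(FP+TN) = 16/(16+24) = 0.400

0.400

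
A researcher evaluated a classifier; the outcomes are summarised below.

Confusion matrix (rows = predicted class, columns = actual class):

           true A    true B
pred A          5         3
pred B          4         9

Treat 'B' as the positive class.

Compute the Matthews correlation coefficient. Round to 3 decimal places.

MCC = (TP·TN − FP·FN) / √((TP+FP)(TP+FN)(TN+FP)(TN+FN))
Numerator = 9·5 − 4·3 = 33
Denominator = √(13·12·9·8) = √11232 = 105.9811
MCC = 33 / 105.9811 = 0.311

0.311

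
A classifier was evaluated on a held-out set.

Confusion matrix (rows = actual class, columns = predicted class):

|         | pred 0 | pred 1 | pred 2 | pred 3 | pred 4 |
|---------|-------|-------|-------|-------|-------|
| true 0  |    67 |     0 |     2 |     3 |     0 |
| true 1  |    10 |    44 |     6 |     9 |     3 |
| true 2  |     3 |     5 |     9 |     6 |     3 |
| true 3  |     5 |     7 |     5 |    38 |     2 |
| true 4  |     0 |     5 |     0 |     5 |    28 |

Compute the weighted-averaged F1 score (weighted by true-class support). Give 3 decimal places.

Per-class F1 score (2·TP/(2·TP+FP+FN)):
  0: TP=67, FP=10+3+5+0=18, FN=0+2+3+0=5 → 134/157 = 0.8535
  1: TP=44, FP=0+5+7+5=17, FN=10+6+9+3=28 → 88/133 = 0.6617
  2: TP=9, FP=2+6+5+0=13, FN=3+5+6+3=17 → 18/48 = 0.3750
  3: TP=38, FP=3+9+6+5=23, FN=5+7+5+2=19 → 76/118 = 0.6441
  4: TP=28, FP=0+3+3+2=8, FN=0+5+0+5=10 → 56/74 = 0.7568
Weighted-F1 score = Σ (supportᵢ/N)·F1 scoreᵢ with N=265: (72/265)·0.8535 + (72/265)·0.6617 + (26/265)·0.3750 + (57/265)·0.6441 + (38/265)·0.7568 = 0.696

0.696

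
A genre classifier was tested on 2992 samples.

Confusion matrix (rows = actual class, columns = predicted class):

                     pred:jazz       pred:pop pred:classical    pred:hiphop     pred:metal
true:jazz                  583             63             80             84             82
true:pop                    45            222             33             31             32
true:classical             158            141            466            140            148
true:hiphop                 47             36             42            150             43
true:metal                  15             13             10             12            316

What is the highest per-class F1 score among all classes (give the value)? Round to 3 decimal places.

0.670

Per-class F1 score (2·TP/(2·TP+FP+FN)):
  jazz: TP=583, FP=45+158+47+15=265, FN=63+80+84+82=309 → 1166/1740 = 0.6701
  pop: TP=222, FP=63+141+36+13=253, FN=45+33+31+32=141 → 444/838 = 0.5298
  classical: TP=466, FP=80+33+42+10=165, FN=158+141+140+148=587 → 932/1684 = 0.5534
  hiphop: TP=150, FP=84+31+140+12=267, FN=47+36+42+43=168 → 300/735 = 0.4082
  metal: TP=316, FP=82+32+148+43=305, FN=15+13+10+12=50 → 632/987 = 0.6403
Highest is class 'jazz' with F1 score = 0.670.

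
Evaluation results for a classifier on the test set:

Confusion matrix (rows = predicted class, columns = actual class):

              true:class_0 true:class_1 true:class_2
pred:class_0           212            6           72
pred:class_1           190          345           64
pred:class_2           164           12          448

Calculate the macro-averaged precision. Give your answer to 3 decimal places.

Per-class precision (TP/(TP+FP)):
  class_0: TP=212, FP=6+72=78 → 212/290 = 0.7310
  class_1: TP=345, FP=190+64=254 → 345/599 = 0.5760
  class_2: TP=448, FP=164+12=176 → 448/624 = 0.7179
Macro-precision = mean = (0.7310 + 0.5760 + 0.7179) / 3 = 0.675

0.675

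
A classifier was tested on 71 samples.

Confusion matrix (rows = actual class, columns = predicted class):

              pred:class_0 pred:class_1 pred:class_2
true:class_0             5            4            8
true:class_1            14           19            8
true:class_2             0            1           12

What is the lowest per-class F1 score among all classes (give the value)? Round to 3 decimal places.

0.278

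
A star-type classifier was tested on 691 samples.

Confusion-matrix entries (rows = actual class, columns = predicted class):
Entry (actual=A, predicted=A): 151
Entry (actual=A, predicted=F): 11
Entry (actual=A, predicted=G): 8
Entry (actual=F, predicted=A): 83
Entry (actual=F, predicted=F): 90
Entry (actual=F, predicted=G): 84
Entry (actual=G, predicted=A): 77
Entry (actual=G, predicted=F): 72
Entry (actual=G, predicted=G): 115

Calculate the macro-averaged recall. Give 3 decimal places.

0.558

Per-class recall (TP/(TP+FN)):
  A: TP=151, FN=11+8=19 → 151/170 = 0.8882
  F: TP=90, FN=83+84=167 → 90/257 = 0.3502
  G: TP=115, FN=77+72=149 → 115/264 = 0.4356
Macro-recall = mean = (0.8882 + 0.3502 + 0.4356) / 3 = 0.558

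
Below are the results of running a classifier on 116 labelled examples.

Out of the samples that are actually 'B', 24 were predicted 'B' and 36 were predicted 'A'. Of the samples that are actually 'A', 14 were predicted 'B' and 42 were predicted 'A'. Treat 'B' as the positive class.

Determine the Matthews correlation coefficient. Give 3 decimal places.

0.160

MCC = (TP·TN − FP·FN) / √((TP+FP)(TP+FN)(TN+FP)(TN+FN))
Numerator = 24·42 − 14·36 = 504
Denominator = √(38·60·56·78) = √9959040 = 3155.7947
MCC = 504 / 3155.7947 = 0.160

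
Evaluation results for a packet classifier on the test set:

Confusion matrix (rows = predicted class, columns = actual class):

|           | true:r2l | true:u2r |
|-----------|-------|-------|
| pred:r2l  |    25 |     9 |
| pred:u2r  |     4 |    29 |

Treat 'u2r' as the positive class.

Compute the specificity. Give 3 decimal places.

0.862

Specificity = TN/(TN+FP) = 25/(25+4) = 0.862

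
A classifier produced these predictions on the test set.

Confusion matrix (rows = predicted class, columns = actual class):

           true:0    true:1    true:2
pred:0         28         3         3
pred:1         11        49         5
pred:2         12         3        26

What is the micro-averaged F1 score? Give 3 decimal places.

Micro-averaging pools counts across classes: ΣTP=103, ΣFP=37, ΣFN=37.
Micro-F1 score = 2·TP/(2·TP+FP+FN) on pooled counts = 0.736 (equals overall accuracy in single-label multiclass).

0.736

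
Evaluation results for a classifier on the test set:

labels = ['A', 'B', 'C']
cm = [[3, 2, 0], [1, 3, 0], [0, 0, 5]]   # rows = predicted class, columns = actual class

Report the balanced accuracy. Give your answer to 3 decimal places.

0.783

Balanced accuracy = mean of per-class recall.
  A: recall = 3/4 = 0.7500
  B: recall = 3/5 = 0.6000
  C: recall = 5/5 = 1.0000
Mean = (0.7500 + 0.6000 + 1.0000) / 3 = 0.783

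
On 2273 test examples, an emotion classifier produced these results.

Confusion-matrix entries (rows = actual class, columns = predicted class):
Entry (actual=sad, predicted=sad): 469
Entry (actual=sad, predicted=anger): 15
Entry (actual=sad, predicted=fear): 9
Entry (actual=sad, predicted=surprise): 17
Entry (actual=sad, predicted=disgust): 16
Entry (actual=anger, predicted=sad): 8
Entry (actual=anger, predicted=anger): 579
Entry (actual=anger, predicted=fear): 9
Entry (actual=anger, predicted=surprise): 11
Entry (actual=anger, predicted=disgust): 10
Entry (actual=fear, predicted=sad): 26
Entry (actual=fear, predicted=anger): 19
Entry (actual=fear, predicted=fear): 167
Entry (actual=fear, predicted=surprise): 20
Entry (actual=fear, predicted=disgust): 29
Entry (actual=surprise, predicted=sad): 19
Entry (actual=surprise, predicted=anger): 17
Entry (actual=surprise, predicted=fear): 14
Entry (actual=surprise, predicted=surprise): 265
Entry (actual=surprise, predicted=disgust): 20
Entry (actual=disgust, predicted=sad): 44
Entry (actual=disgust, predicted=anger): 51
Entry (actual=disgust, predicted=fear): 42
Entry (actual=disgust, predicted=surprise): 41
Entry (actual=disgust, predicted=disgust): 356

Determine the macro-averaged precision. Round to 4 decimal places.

Per-class precision (TP/(TP+FP)):
  sad: TP=469, FP=8+26+19+44=97 → 469/566 = 0.82862
  anger: TP=579, FP=15+19+17+51=102 → 579/681 = 0.85022
  fear: TP=167, FP=9+9+14+42=74 → 167/241 = 0.69295
  surprise: TP=265, FP=17+11+20+41=89 → 265/354 = 0.74859
  disgust: TP=356, FP=16+10+29+20=75 → 356/431 = 0.82599
Macro-precision = mean = (0.82862 + 0.85022 + 0.69295 + 0.74859 + 0.82599) / 5 = 0.7893

0.7893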